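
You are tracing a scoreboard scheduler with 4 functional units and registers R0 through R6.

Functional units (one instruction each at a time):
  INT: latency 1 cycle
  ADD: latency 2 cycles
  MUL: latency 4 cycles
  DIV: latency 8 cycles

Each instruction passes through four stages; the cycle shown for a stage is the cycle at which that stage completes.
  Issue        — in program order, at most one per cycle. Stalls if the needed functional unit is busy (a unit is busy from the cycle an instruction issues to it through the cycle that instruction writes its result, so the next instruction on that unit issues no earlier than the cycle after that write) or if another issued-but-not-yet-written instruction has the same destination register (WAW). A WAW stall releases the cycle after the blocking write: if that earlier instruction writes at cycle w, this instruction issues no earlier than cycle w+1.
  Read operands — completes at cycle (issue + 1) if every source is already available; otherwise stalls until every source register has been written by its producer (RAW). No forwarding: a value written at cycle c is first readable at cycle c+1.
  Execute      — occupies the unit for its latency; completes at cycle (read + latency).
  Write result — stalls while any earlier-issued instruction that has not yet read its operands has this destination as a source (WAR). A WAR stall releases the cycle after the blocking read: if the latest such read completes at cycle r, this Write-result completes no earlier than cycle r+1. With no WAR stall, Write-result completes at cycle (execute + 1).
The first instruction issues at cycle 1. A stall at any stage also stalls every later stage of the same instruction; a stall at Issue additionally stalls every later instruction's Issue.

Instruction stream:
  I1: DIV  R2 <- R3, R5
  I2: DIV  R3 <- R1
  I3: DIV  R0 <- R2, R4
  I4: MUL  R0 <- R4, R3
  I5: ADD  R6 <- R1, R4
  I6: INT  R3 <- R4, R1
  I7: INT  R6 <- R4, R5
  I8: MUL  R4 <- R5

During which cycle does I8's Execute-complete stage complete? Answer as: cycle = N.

cycle = 46

[1] issue I1 (DIV)
[2] I1 read-ops
[10] I1 finished on DIV
[11] I1→R2
[12] issue I2 (DIV)
[13] I2 read-ops
[21] I2 finished on DIV
[22] I2→R3
[23] issue I3 (DIV)
[24] I3 read-ops
[32] I3 finished on DIV
[33] I3→R0
[34] issue I4 (MUL)
[35] I4 read-ops; issue I5 (ADD)
[36] I5 read-ops; issue I6 (INT)
[37] I6 read-ops
[38] I5 finished on ADD; I6 finished on INT
[39] I4 finished on MUL; I5→R6; I6→R3
[40] I4→R0; issue I7 (INT)
[41] I7 read-ops; issue I8 (MUL)
[42] I7 finished on INT; I8 read-ops
[43] I7→R6
[46] I8 finished on MUL
[47] I8→R4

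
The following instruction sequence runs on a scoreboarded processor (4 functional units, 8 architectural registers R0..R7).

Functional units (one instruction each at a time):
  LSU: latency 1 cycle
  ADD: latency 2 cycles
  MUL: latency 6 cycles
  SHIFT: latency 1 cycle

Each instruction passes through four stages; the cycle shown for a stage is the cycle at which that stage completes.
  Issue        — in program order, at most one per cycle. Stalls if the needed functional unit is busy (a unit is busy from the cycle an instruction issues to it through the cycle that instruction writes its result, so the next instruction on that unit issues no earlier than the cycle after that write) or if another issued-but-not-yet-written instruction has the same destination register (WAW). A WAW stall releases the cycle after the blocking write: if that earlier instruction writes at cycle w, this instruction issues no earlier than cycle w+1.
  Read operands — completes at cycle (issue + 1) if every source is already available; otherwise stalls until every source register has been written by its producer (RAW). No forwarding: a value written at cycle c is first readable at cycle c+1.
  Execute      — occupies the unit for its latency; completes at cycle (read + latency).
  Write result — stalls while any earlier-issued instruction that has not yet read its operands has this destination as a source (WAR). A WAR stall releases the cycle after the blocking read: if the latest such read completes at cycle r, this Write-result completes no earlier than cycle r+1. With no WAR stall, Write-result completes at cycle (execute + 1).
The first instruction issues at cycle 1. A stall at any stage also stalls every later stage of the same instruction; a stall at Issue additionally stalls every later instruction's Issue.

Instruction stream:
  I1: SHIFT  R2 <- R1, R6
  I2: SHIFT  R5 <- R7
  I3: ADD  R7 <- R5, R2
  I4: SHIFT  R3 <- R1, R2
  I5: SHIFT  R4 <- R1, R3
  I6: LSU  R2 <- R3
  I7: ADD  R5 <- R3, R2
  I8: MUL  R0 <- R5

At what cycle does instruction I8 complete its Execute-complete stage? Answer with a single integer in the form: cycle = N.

cycle = 28

c1: I1→SHIFT
c2: I1 RO
c3: I1 EX
c4: I1 WR R2
c5: I2→SHIFT
c6: I2 RO; I3→ADD
c7: I2 EX
c8: I2 WR R5
c9: I3 RO; I4→SHIFT
c10: I4 RO
c11: I3 EX; I4 EX
c12: I3 WR R7; I4 WR R3
c13: I5→SHIFT
c14: I5 RO; I6→LSU
c15: I5 EX; I6 RO; I7→ADD
c16: I5 WR R4; I6 EX; I8→MUL
c17: I6 WR R2
c18: I7 RO
c20: I7 EX
c21: I7 WR R5
c22: I8 RO
c28: I8 EX
c29: I8 WR R0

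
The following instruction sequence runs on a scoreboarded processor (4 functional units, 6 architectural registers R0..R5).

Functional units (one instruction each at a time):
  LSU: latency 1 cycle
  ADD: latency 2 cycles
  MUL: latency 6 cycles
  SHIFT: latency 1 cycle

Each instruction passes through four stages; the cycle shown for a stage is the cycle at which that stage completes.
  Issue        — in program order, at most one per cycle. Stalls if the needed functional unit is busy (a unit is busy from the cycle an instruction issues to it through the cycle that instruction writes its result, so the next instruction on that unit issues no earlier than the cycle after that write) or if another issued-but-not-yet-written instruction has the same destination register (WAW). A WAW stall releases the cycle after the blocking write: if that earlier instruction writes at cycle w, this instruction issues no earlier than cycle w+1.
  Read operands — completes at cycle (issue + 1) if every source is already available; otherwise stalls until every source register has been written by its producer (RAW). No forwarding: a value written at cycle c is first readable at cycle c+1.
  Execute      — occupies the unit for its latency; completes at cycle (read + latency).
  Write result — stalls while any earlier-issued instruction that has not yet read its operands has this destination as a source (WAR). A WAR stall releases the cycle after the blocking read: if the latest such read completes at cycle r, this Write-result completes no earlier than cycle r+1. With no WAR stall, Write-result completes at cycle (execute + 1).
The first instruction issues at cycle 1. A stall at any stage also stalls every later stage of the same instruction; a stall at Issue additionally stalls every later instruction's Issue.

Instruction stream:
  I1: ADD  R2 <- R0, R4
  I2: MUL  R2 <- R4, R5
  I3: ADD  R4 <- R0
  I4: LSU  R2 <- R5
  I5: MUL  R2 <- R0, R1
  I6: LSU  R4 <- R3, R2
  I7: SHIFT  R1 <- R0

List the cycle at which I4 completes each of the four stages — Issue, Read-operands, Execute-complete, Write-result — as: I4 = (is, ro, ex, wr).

  I1 | 1 | 2 | 4 | 5
  I2 | 6 | 7 | 13 | 14   WAW R2: wait I1 write@5
  I3 | 7 | 8 | 10 | 11
  I4 | 15 | 16 | 17 | 18   WAW R2: wait I2 write@14
  I5 | 19 | 20 | 26 | 27   WAW R2: wait I4 write@18
  I6 | 20 | 28 | 29 | 30   RAW R2: wait I5 write@27
  I7 | 21 | 22 | 23 | 24

I4 = (15, 16, 17, 18)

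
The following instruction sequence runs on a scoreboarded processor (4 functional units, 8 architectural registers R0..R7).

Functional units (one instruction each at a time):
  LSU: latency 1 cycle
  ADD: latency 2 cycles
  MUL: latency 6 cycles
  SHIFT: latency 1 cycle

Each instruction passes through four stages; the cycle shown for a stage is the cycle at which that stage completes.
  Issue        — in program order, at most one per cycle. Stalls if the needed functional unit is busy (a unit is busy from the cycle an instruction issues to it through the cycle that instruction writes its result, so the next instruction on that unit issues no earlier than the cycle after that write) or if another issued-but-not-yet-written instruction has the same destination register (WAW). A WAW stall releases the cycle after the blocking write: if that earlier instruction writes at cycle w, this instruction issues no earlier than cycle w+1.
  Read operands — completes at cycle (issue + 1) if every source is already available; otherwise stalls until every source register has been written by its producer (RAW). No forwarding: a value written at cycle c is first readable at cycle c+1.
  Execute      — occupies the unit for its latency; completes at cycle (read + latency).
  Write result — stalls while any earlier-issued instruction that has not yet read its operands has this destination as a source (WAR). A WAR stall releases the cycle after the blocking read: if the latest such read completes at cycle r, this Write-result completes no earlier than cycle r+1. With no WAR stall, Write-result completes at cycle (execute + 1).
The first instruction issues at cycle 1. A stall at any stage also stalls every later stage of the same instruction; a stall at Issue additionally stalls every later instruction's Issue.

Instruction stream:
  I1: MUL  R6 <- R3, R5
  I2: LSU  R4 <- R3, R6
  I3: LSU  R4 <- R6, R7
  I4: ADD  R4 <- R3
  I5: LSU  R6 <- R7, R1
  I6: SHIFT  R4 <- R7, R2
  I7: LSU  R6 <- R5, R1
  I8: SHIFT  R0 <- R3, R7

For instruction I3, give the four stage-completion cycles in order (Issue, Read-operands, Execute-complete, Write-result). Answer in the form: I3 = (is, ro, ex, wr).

1) issue 1, read 2, done 8, write 9
2) issue 2, read 10, done 11, write 12  <RAW R6: wait I1 write@9>
3) issue 13, read 14, done 15, write 16  <struct: LSU busy until I2 writes@12>
4) issue 17, read 18, done 20, write 21  <WAW R4: wait I3 write@16>
5) issue 18, read 19, done 20, write 21
6) issue 22, read 23, done 24, write 25  <WAW R4: wait I4 write@21>
7) issue 23, read 24, done 25, write 26
8) issue 26, read 27, done 28, write 29  <struct: SHIFT busy until I6 writes@25>

I3 = (13, 14, 15, 16)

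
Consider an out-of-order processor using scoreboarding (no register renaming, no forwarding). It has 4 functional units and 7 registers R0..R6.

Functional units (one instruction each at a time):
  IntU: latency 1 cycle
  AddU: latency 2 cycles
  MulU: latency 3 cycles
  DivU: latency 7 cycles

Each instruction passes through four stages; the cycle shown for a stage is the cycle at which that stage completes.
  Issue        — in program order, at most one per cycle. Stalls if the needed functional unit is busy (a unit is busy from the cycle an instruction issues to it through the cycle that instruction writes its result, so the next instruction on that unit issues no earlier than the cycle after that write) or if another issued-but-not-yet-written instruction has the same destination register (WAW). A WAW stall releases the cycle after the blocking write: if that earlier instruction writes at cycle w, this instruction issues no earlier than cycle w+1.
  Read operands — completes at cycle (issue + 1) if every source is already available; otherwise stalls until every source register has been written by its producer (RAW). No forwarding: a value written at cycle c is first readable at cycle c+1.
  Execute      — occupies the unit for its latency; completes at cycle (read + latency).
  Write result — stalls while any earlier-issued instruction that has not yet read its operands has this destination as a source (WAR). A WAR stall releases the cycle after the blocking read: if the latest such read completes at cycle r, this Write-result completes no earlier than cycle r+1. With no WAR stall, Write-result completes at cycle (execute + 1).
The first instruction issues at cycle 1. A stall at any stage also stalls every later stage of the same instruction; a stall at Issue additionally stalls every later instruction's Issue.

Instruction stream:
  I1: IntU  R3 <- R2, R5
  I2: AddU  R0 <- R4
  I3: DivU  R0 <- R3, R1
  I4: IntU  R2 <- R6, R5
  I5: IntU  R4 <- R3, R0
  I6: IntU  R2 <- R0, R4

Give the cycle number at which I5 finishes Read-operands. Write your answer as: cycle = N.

cycle = 17

c1: I1→IntU
c2: I1 RO | I2→AddU
c3: I1 EX | I2 RO
c4: I1 WR R3
c5: I2 EX
c6: I2 WR R0
c7: I3→DivU
c8: I3 RO | I4→IntU
c9: I4 RO
c10: I4 EX
c11: I4 WR R2
c12: I5→IntU
c15: I3 EX
c16: I3 WR R0
c17: I5 RO
c18: I5 EX
c19: I5 WR R4
c20: I6→IntU
c21: I6 RO
c22: I6 EX
c23: I6 WR R2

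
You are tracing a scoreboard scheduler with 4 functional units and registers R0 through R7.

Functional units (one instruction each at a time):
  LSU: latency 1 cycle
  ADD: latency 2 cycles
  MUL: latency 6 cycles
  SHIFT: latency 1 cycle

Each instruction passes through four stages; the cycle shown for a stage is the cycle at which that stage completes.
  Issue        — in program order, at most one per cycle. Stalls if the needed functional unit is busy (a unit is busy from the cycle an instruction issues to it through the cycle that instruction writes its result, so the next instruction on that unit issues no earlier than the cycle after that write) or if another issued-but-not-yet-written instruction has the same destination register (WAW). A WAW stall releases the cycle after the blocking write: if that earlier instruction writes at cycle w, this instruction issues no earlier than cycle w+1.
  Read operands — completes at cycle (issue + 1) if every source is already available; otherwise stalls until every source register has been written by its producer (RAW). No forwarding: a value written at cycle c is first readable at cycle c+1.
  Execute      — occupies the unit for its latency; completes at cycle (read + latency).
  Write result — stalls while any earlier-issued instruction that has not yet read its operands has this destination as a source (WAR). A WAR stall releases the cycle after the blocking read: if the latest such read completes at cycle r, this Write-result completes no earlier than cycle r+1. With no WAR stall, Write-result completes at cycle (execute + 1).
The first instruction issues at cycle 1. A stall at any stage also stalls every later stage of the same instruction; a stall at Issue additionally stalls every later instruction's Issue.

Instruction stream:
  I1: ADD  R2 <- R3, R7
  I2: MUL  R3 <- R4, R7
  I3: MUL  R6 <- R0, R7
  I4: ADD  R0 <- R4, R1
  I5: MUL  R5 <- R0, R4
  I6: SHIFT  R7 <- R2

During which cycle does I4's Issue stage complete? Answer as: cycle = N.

cycle = 12

  I1 | 1 | 2 | 4 | 5
  I2 | 2 | 3 | 9 | 10
  I3 | 11 | 12 | 18 | 19   struct: MUL busy until I2 writes@10
  I4 | 12 | 13 | 15 | 16
  I5 | 20 | 21 | 27 | 28   struct: MUL busy until I3 writes@19
  I6 | 21 | 22 | 23 | 24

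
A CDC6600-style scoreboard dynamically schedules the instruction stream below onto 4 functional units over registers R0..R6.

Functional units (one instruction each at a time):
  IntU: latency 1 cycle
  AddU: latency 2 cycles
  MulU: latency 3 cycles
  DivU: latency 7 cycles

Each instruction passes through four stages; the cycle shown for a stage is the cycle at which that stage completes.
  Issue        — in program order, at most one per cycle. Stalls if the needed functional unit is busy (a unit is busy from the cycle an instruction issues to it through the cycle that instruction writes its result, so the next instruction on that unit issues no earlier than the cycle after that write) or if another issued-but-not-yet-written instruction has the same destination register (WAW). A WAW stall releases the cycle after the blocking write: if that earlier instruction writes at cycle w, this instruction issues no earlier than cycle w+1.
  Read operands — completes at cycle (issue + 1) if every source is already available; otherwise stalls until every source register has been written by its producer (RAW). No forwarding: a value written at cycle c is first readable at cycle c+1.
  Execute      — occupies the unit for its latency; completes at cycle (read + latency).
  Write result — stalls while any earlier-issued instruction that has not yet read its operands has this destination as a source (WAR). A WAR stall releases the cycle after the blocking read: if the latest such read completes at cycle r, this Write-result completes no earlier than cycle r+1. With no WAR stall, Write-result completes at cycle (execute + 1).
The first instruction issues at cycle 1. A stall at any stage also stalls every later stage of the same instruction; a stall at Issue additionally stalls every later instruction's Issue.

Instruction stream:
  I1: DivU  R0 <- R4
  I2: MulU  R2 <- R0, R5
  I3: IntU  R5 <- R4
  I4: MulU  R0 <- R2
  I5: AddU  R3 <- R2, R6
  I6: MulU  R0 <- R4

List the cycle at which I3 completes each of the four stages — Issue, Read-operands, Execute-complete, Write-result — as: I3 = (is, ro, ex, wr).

I3 = (3, 4, 5, 12)

I1: IS=1 RO=2 EX=9 WR=10
I2: IS=2 RO=11 EX=14 WR=15  [RAW R0: wait I1 write@10]
I3: IS=3 RO=4 EX=5 WR=12  [WAR R5: wait I2 read@11]
I4: IS=16 RO=17 EX=20 WR=21  [struct: MulU busy until I2 writes@15]
I5: IS=17 RO=18 EX=20 WR=21
I6: IS=22 RO=23 EX=26 WR=27  [struct: MulU busy until I4 writes@21]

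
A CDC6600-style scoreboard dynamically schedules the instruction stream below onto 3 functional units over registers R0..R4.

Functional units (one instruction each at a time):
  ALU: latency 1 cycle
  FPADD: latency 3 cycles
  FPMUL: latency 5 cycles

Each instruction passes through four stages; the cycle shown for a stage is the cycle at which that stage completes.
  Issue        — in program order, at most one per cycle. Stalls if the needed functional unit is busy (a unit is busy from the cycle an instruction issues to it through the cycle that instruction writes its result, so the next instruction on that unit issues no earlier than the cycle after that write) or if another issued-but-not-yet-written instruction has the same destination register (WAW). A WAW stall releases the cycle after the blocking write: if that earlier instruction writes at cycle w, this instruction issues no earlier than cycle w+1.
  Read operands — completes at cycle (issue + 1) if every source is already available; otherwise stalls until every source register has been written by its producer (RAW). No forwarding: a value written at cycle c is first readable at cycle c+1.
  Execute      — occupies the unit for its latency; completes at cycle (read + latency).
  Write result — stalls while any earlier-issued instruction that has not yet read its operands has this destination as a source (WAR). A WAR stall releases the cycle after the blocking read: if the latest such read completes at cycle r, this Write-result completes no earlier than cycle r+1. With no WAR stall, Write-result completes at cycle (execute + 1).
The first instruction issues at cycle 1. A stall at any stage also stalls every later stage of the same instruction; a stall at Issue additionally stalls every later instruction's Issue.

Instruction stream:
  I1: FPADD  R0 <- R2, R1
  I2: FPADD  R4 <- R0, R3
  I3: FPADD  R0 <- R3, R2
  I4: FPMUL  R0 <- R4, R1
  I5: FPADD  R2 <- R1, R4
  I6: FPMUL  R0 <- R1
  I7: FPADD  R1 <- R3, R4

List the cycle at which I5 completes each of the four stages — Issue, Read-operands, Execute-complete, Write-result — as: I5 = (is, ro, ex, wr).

I5 = (20, 21, 24, 25)

cycle 1: I1 dispatched to FPADD
cycle 2: I1 operands ready
cycle 5: I1 complete
cycle 6: R0←I1
cycle 7: I2 dispatched to FPADD
cycle 8: I2 operands ready
cycle 11: I2 complete
cycle 12: R4←I2
cycle 13: I3 dispatched to FPADD
cycle 14: I3 operands ready
cycle 17: I3 complete
cycle 18: R0←I3
cycle 19: I4 dispatched to FPMUL
cycle 20: I4 operands ready, I5 dispatched to FPADD
cycle 21: I5 operands ready
cycle 24: I5 complete
cycle 25: I4 complete, R2←I5
cycle 26: R0←I4
cycle 27: I6 dispatched to FPMUL
cycle 28: I6 operands ready, I7 dispatched to FPADD
cycle 29: I7 operands ready
cycle 32: I7 complete
cycle 33: I6 complete, R1←I7
cycle 34: R0←I6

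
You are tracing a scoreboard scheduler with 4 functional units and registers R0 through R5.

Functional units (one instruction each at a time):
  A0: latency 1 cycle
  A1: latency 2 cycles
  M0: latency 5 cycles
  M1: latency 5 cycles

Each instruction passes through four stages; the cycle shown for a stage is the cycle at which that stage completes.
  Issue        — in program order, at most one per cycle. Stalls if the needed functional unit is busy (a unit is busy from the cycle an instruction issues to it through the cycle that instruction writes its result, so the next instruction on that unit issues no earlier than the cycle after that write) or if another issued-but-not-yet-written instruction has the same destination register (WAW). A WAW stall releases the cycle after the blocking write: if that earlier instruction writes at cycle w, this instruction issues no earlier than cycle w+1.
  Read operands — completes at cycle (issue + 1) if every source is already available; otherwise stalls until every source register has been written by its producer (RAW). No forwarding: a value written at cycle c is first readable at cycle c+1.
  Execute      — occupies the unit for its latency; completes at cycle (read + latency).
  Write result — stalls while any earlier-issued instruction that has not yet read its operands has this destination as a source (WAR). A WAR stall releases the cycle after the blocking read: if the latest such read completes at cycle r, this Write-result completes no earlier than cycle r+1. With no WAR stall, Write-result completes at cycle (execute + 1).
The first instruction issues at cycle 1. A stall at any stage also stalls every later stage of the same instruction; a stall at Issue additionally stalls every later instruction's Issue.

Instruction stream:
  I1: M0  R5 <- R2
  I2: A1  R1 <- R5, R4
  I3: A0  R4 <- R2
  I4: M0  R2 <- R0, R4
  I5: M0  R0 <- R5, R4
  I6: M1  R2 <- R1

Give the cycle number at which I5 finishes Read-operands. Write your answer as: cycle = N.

cycle 1: issue I1 (M0)
cycle 2: I1 read-ops, issue I2 (A1)
cycle 3: issue I3 (A0)
cycle 4: I3 read-ops
cycle 5: I3 finished on A0
cycle 7: I1 finished on M0
cycle 8: I1→R5
cycle 9: I2 read-ops, issue I4 (M0)
cycle 10: I3→R4
cycle 11: I2 finished on A1, I4 read-ops
cycle 12: I2→R1
cycle 16: I4 finished on M0
cycle 17: I4→R2
cycle 18: issue I5 (M0)
cycle 19: I5 read-ops, issue I6 (M1)
cycle 20: I6 read-ops
cycle 24: I5 finished on M0
cycle 25: I5→R0, I6 finished on M1
cycle 26: I6→R2

cycle = 19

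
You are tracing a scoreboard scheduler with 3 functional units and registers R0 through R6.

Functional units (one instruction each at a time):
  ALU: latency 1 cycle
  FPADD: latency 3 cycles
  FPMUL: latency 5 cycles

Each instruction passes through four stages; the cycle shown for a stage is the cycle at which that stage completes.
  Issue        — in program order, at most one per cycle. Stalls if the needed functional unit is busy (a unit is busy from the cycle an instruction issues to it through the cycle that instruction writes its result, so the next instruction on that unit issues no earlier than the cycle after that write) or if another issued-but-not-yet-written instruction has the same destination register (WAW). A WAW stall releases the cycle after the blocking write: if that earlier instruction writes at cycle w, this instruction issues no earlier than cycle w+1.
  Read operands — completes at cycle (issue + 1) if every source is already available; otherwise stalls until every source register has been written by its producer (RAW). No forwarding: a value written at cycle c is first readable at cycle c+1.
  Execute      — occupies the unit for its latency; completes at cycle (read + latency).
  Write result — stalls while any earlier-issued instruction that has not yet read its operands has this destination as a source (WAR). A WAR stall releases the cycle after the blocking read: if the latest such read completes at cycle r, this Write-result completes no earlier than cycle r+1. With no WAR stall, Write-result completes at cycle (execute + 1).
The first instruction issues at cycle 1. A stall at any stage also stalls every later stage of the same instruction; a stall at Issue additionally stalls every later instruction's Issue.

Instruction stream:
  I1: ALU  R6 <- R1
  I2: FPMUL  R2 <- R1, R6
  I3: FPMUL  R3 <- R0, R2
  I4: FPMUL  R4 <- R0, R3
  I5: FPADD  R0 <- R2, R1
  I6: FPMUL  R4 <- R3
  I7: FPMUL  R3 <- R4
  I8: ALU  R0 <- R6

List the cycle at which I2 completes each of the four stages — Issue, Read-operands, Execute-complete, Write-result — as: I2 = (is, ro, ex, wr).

c1: I1 issues→ALU
c2: I1 reads | I2 issues→FPMUL
c3: I1 exec-done
c4: I1 writes R6
c5: I2 reads
c10: I2 exec-done
c11: I2 writes R2
c12: I3 issues→FPMUL
c13: I3 reads
c18: I3 exec-done
c19: I3 writes R3
c20: I4 issues→FPMUL
c21: I4 reads | I5 issues→FPADD
c22: I5 reads
c25: I5 exec-done
c26: I4 exec-done | I5 writes R0
c27: I4 writes R4
c28: I6 issues→FPMUL
c29: I6 reads
c34: I6 exec-done
c35: I6 writes R4
c36: I7 issues→FPMUL
c37: I7 reads | I8 issues→ALU
c38: I8 reads
c39: I8 exec-done
c40: I8 writes R0
c42: I7 exec-done
c43: I7 writes R3

I2 = (2, 5, 10, 11)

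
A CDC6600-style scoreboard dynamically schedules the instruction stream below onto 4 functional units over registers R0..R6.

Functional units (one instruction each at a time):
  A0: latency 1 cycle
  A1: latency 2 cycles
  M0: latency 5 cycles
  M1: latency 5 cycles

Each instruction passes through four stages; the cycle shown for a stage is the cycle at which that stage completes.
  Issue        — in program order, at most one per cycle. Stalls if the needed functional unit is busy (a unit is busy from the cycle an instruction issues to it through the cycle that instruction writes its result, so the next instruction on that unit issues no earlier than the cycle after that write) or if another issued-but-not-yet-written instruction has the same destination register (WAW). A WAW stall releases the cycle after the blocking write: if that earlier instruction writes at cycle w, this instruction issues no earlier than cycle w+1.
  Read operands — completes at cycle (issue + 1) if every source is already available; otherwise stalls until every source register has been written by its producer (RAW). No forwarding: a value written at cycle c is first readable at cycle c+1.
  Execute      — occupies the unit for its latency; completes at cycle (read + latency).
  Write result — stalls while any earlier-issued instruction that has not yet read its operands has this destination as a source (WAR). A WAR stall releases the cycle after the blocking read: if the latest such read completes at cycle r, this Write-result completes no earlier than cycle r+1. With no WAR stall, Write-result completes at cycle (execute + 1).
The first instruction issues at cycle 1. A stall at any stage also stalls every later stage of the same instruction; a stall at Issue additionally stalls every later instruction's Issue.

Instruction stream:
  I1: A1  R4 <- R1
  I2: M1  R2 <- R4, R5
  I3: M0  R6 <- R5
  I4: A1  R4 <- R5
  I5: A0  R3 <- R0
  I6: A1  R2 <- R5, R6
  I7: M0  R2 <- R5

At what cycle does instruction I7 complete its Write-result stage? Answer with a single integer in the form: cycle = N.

cycle = 25

cycle 1: I1 dispatched to A1
cycle 2: I1 operands ready · I2 dispatched to M1
cycle 3: I3 dispatched to M0
cycle 4: I1 complete · I3 operands ready
cycle 5: R4←I1
cycle 6: I2 operands ready · I4 dispatched to A1
cycle 7: I4 operands ready · I5 dispatched to A0
cycle 8: I5 operands ready
cycle 9: I3 complete · I4 complete · I5 complete
cycle 10: R6←I3 · R4←I4 · R3←I5
cycle 11: I2 complete
cycle 12: R2←I2
cycle 13: I6 dispatched to A1
cycle 14: I6 operands ready
cycle 16: I6 complete
cycle 17: R2←I6
cycle 18: I7 dispatched to M0
cycle 19: I7 operands ready
cycle 24: I7 complete
cycle 25: R2←I7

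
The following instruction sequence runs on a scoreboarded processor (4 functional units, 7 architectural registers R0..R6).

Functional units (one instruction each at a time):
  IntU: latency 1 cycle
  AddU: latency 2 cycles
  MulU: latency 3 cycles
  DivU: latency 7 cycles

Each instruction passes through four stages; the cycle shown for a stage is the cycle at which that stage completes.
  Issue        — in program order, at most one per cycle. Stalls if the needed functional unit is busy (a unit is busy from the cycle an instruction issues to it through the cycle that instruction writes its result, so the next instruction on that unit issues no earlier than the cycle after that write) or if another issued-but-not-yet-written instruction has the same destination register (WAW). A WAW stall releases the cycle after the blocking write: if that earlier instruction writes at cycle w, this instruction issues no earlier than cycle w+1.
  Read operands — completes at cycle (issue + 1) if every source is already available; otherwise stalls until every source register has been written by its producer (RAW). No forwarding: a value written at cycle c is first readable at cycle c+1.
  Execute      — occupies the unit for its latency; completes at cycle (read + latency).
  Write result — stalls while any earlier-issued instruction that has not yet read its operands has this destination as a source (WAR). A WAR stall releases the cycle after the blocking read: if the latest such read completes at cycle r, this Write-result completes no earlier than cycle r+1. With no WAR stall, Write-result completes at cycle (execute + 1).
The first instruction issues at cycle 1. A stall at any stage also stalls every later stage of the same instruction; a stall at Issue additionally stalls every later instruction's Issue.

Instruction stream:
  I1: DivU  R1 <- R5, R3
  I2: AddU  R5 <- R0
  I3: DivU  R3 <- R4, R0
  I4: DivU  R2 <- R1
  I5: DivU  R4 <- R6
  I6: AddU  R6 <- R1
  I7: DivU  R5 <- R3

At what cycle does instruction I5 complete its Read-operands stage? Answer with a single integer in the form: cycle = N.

  I1 | 1 | 2 | 9 | 10
  I2 | 2 | 3 | 5 | 6
  I3 | 11 | 12 | 19 | 20   struct: DivU busy until I1 writes@10
  I4 | 21 | 22 | 29 | 30   struct: DivU busy until I3 writes@20
  I5 | 31 | 32 | 39 | 40   struct: DivU busy until I4 writes@30
  I6 | 32 | 33 | 35 | 36
  I7 | 41 | 42 | 49 | 50   struct: DivU busy until I5 writes@40

cycle = 32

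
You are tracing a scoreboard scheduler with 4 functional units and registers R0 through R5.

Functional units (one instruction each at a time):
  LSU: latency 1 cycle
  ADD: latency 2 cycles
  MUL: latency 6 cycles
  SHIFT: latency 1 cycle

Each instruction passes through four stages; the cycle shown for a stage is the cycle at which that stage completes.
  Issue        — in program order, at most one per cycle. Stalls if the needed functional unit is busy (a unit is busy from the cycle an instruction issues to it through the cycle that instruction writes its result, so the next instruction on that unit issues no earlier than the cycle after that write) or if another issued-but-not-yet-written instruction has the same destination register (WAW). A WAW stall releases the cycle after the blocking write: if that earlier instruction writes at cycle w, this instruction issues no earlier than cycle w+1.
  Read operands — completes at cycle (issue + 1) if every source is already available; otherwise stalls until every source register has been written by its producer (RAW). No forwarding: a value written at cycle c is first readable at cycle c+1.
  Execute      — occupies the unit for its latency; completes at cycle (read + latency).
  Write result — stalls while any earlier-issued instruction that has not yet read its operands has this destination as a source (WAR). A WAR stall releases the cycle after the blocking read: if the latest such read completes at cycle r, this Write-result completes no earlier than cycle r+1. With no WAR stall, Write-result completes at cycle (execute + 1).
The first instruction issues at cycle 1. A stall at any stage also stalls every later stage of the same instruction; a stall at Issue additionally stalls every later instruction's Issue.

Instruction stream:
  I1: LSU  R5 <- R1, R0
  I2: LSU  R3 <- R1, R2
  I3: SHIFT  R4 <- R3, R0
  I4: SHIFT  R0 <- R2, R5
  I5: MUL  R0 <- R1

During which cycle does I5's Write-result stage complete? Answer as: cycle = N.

cycle = 24

t=1  issue I1 (LSU)
t=2  I1 read-ops
t=3  I1 finished on LSU
t=4  I1→R5
t=5  issue I2 (LSU)
t=6  I2 read-ops; issue I3 (SHIFT)
t=7  I2 finished on LSU
t=8  I2→R3
t=9  I3 read-ops
t=10  I3 finished on SHIFT
t=11  I3→R4
t=12  issue I4 (SHIFT)
t=13  I4 read-ops
t=14  I4 finished on SHIFT
t=15  I4→R0
t=16  issue I5 (MUL)
t=17  I5 read-ops
t=23  I5 finished on MUL
t=24  I5→R0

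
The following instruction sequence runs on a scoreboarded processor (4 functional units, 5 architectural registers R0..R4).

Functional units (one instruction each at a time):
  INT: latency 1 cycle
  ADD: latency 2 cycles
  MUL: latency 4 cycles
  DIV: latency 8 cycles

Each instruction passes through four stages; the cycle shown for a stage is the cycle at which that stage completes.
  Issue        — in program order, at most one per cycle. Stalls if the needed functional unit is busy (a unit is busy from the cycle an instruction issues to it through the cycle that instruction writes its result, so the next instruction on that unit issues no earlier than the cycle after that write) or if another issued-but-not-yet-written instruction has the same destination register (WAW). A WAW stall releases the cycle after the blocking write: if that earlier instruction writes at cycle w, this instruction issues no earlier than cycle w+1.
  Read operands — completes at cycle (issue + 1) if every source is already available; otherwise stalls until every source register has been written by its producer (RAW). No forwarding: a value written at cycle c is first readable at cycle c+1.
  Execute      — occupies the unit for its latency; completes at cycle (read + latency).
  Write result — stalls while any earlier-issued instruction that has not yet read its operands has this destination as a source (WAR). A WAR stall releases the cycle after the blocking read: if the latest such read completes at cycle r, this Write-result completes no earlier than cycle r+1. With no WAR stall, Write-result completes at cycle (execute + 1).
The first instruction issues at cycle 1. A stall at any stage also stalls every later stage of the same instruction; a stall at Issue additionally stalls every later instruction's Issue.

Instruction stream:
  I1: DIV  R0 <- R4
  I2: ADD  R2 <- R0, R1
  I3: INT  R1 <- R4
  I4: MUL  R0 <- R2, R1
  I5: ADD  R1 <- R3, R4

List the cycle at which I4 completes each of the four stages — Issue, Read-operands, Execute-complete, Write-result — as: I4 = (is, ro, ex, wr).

[I1] 1/2/10/11
[I2] 2/12/14/15  (RAW R0: wait I1 write@11)
[I3] 3/4/5/13  (WAR R1: wait I2 read@12)
[I4] 12/16/20/21  (WAW R0: wait I1 write@11; RAW R2: wait I2 write@15)
[I5] 16/17/19/20  (struct: ADD busy until I2 writes@15)

I4 = (12, 16, 20, 21)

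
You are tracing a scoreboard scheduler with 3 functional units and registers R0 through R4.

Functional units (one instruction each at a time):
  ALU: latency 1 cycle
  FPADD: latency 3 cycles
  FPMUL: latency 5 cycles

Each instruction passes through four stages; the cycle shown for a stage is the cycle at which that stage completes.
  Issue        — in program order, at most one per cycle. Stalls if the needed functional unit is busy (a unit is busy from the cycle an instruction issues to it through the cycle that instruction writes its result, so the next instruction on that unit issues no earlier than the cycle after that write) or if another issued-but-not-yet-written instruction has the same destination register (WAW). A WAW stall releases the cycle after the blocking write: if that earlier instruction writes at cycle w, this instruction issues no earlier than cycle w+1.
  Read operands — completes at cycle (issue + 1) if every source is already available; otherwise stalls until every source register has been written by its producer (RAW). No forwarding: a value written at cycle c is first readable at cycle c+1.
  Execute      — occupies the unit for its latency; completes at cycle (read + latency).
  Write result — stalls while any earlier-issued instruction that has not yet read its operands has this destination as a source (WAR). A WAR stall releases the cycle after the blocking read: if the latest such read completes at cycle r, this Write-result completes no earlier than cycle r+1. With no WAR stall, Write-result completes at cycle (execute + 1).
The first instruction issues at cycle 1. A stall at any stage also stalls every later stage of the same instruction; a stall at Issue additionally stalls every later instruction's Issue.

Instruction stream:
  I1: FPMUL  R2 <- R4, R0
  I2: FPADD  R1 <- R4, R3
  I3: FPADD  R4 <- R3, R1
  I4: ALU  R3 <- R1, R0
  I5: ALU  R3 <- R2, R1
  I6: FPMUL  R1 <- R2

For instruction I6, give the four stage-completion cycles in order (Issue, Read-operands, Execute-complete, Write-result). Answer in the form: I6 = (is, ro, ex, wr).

[I1] 1/2/7/8
[I2] 2/3/6/7
[I3] 8/9/12/13  (struct: FPADD busy until I2 writes@7)
[I4] 9/10/11/12
[I5] 13/14/15/16  (struct: ALU busy until I4 writes@12)
[I6] 14/15/20/21

I6 = (14, 15, 20, 21)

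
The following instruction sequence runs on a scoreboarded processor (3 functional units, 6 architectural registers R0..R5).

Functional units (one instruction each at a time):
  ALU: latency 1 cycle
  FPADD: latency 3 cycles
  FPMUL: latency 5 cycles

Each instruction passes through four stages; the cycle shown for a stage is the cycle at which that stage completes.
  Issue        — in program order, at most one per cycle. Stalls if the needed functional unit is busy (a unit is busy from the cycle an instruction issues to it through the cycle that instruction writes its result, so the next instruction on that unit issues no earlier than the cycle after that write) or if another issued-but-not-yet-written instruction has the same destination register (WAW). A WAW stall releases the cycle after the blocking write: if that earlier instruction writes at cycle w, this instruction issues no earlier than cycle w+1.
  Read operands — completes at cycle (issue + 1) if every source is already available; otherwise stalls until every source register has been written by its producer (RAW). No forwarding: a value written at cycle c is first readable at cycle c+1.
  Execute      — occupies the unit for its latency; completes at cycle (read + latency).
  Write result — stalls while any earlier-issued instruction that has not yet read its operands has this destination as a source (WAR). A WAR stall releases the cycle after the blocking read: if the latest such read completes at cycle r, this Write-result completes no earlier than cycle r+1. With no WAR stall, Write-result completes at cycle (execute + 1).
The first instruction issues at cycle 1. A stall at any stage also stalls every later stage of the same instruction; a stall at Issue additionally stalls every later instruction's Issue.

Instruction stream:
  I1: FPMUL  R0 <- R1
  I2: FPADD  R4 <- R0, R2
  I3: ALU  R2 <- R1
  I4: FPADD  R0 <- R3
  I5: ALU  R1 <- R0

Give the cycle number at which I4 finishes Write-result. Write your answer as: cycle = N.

cycle = 19

cycle 1: issue I1 (FPMUL)
cycle 2: I1 read-ops | issue I2 (FPADD)
cycle 3: issue I3 (ALU)
cycle 4: I3 read-ops
cycle 5: I3 finished on ALU
cycle 7: I1 finished on FPMUL
cycle 8: I1→R0
cycle 9: I2 read-ops
cycle 10: I3→R2
cycle 12: I2 finished on FPADD
cycle 13: I2→R4
cycle 14: issue I4 (FPADD)
cycle 15: I4 read-ops | issue I5 (ALU)
cycle 18: I4 finished on FPADD
cycle 19: I4→R0
cycle 20: I5 read-ops
cycle 21: I5 finished on ALU
cycle 22: I5→R1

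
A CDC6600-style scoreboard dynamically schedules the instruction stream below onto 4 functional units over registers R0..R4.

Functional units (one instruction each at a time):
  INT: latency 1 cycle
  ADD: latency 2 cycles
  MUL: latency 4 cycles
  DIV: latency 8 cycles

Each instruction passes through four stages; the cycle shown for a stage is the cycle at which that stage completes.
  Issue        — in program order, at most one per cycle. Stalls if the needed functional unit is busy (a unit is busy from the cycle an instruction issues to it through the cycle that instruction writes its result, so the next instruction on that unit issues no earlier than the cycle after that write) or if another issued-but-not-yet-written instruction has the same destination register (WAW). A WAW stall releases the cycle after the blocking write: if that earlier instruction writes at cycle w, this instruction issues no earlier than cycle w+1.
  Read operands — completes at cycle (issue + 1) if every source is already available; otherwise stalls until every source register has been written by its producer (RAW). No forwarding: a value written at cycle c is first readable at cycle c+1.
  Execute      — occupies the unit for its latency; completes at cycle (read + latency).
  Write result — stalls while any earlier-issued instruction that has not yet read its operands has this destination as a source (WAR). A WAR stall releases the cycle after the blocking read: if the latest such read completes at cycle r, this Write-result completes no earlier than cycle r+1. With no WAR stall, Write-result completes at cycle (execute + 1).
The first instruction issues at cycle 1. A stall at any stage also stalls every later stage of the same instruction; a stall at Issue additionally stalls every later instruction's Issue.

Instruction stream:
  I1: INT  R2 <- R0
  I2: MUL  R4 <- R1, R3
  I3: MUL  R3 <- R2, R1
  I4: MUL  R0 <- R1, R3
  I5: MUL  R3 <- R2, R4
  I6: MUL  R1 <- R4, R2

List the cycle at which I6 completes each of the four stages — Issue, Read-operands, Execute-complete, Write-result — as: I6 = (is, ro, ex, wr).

I6 = (30, 31, 35, 36)

[1] issue I1 (INT)
[2] I1 read-ops · issue I2 (MUL)
[3] I1 finished on INT · I2 read-ops
[4] I1→R2
[7] I2 finished on MUL
[8] I2→R4
[9] issue I3 (MUL)
[10] I3 read-ops
[14] I3 finished on MUL
[15] I3→R3
[16] issue I4 (MUL)
[17] I4 read-ops
[21] I4 finished on MUL
[22] I4→R0
[23] issue I5 (MUL)
[24] I5 read-ops
[28] I5 finished on MUL
[29] I5→R3
[30] issue I6 (MUL)
[31] I6 read-ops
[35] I6 finished on MUL
[36] I6→R1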